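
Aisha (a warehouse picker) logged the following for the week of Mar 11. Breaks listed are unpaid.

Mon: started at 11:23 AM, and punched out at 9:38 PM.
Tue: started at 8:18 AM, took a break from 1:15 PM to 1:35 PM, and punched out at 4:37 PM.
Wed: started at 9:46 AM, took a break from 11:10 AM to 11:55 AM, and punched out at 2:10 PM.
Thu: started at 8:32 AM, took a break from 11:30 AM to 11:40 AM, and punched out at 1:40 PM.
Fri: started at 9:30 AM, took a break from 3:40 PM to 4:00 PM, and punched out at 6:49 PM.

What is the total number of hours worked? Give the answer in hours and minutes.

35 h 50 min

Mon: 11:23 AM–9:38 PM = 10 h 15 min
Tue: 8:18 AM–4:37 PM = 8 h 19 min; less 20 min break → 7 h 59 min
Wed: 9:46 AM–2:10 PM = 4 h 24 min; less 45 min break → 3 h 39 min
Thu: 8:32 AM–1:40 PM = 5 h 8 min; less 10 min break → 4 h 58 min
Fri: 9:30 AM–6:49 PM = 9 h 19 min; less 20 min break → 8 h 59 min
Total: 10 h 15 min + 7 h 59 min + 3 h 39 min + 4 h 58 min + 8 h 59 min = 35 h 50 min.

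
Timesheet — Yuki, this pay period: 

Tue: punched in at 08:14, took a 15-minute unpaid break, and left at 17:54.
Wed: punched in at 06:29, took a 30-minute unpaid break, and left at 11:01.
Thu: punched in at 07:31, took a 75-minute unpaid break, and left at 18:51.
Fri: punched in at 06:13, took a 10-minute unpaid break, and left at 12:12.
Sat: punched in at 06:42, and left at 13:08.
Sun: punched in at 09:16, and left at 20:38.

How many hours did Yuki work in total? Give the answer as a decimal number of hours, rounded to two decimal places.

Tue: 08:14–17:54 = 9 h 40 min; less 15 min break → 9 h 25 min
Wed: 06:29–11:01 = 4 h 32 min; less 30 min break → 4 h 2 min
Thu: 07:31–18:51 = 11 h 20 min; less 75 min break → 10 h 5 min
Fri: 06:13–12:12 = 5 h 59 min; less 10 min break → 5 h 49 min
Sat: 06:42–13:08 = 6 h 26 min
Sun: 09:16–20:38 = 11 h 22 min
Total: 9 h 25 min + 4 h 2 min + 10 h 5 min + 5 h 49 min + 6 h 26 min + 11 h 22 min = 47 h 9 min.

47.15 hours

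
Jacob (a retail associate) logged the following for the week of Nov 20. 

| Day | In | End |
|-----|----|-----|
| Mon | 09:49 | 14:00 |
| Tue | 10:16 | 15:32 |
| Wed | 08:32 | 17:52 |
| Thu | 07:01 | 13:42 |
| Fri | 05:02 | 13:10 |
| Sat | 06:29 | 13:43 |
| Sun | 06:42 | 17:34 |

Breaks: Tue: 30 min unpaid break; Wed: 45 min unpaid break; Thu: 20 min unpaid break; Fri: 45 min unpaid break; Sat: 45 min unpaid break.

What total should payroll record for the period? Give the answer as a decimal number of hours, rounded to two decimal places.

48.62 hours

Mon: 09:49–14:00 = 4 h 11 min
Tue: 10:16–15:32 = 5 h 16 min; less 30 min break → 4 h 46 min
Wed: 08:32–17:52 = 9 h 20 min; less 45 min break → 8 h 35 min
Thu: 07:01–13:42 = 6 h 41 min; less 20 min break → 6 h 21 min
Fri: 05:02–13:10 = 8 h 8 min; less 45 min break → 7 h 23 min
Sat: 06:29–13:43 = 7 h 14 min; less 45 min break → 6 h 29 min
Sun: 06:42–17:34 = 10 h 52 min
Total: 4 h 11 min + 4 h 46 min + 8 h 35 min + 6 h 21 min + 7 h 23 min + 6 h 29 min + 10 h 52 min = 48 h 37 min.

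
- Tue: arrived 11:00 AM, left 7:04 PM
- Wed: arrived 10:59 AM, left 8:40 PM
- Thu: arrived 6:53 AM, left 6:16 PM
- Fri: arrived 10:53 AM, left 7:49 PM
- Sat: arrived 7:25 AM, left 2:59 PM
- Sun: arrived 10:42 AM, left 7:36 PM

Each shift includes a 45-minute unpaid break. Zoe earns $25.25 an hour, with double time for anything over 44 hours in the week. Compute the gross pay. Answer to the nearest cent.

$1415.68

Tue: 11:00 AM–7:04 PM = 8 h 4 min; less 45 min break → 7 h 19 min
Wed: 10:59 AM–8:40 PM = 9 h 41 min; less 45 min break → 8 h 56 min
Thu: 6:53 AM–6:16 PM = 11 h 23 min; less 45 min break → 10 h 38 min
Fri: 10:53 AM–7:49 PM = 8 h 56 min; less 45 min break → 8 h 11 min
Sat: 7:25 AM–2:59 PM = 7 h 34 min; less 45 min break → 6 h 49 min
Sun: 10:42 AM–7:36 PM = 8 h 54 min; less 45 min break → 8 h 9 min
Total worked: 50 h 2 min = 3002 min.
Regular 44 h 0 min = 2640 min at $25.25/h; overtime 6 h 2 min = 362 min at $50.50/h.
Pay = (2640 × $25.25 + 362 × $50.50) ÷ 60 = $1415.68.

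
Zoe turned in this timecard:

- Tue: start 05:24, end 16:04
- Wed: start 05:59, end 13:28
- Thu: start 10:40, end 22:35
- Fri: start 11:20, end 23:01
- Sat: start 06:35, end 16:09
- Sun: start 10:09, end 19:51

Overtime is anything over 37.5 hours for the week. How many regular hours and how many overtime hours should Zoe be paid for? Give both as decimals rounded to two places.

Tue: 05:24–16:04 = 10 h 40 min
Wed: 05:59–13:28 = 7 h 29 min
Thu: 10:40–22:35 = 11 h 55 min
Fri: 11:20–23:01 = 11 h 41 min
Sat: 06:35–16:09 = 9 h 34 min
Sun: 10:09–19:51 = 9 h 42 min
Total worked: 61 h 1 min = 61.02 h.
Threshold 37.5 h → overtime 23 h 31 min, regular 37 h 30 min.

Regular 37.50 hours, overtime 23.52 hours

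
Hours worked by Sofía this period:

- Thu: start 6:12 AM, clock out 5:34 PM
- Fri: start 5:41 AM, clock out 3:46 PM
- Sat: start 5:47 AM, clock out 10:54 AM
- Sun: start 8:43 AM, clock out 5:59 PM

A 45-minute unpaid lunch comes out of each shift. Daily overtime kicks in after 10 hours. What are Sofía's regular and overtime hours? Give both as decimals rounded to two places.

Regular 32.22 hours, overtime 0.62 hours

Thu: 6:12 AM–5:34 PM = 11 h 22 min; less 45 min break → 10 h 37 min
Fri: 5:41 AM–3:46 PM = 10 h 5 min; less 45 min break → 9 h 20 min
Sat: 5:47 AM–10:54 AM = 5 h 7 min; less 45 min break → 4 h 22 min
Sun: 8:43 AM–5:59 PM = 9 h 16 min; less 45 min break → 8 h 31 min
Thu reg 10 h 0 min / OT 0 h 37 min; Fri reg 9 h 20 min / OT 0 h 0 min; Sat reg 4 h 22 min / OT 0 h 0 min; Sun reg 8 h 31 min / OT 0 h 0 min.
Totals: regular 32 h 13 min, overtime 0 h 37 min.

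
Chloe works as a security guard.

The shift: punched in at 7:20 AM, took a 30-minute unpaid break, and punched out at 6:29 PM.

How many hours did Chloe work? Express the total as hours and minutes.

10 h 39 min

The shift: 7:20 AM–6:29 PM = 11 h 9 min; less 30 min break → 10 h 39 min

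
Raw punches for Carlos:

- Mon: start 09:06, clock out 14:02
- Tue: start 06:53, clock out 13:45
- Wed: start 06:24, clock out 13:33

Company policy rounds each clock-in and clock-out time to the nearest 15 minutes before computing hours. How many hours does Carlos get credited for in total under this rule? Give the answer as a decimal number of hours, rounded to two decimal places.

Mon: in 09:06→09:00, out 14:02→14:00; 5 h 0 min
Tue: in 06:53→07:00, out 13:45→13:45; 6 h 45 min
Wed: in 06:24→06:30, out 13:33→13:30; 7 h 0 min
Total credited: 18 h 45 min.

18.75 hours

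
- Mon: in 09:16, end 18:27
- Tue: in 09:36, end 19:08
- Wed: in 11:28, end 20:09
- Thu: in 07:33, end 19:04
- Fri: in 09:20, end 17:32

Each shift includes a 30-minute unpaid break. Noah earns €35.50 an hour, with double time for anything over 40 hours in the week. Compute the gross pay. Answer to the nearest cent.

Mon: 09:16–18:27 = 9 h 11 min; less 30 min break → 8 h 41 min
Tue: 09:36–19:08 = 9 h 32 min; less 30 min break → 9 h 2 min
Wed: 11:28–20:09 = 8 h 41 min; less 30 min break → 8 h 11 min
Thu: 07:33–19:04 = 11 h 31 min; less 30 min break → 11 h 1 min
Fri: 09:20–17:32 = 8 h 12 min; less 30 min break → 7 h 42 min
Total worked: 44 h 37 min = 2677 min.
Regular 40 h 0 min = 2400 min at €35.50/h; overtime 4 h 37 min = 277 min at €71.00/h.
Pay = (2400 × €35.50 + 277 × €71.00) ÷ 60 = €1747.78.

€1747.78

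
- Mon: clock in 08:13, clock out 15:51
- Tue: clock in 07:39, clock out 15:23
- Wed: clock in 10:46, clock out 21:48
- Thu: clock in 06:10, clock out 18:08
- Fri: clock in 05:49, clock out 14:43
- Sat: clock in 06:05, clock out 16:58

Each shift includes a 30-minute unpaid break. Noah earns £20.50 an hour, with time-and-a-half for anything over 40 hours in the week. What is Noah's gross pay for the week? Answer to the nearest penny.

£1285.86

Mon: 08:13–15:51 = 7 h 38 min; less 30 min break → 7 h 8 min
Tue: 07:39–15:23 = 7 h 44 min; less 30 min break → 7 h 14 min
Wed: 10:46–21:48 = 11 h 2 min; less 30 min break → 10 h 32 min
Thu: 06:10–18:08 = 11 h 58 min; less 30 min break → 11 h 28 min
Fri: 05:49–14:43 = 8 h 54 min; less 30 min break → 8 h 24 min
Sat: 06:05–16:58 = 10 h 53 min; less 30 min break → 10 h 23 min
Total worked: 55 h 9 min = 3309 min.
Regular 40 h 0 min = 2400 min at £20.50/h; overtime 15 h 9 min = 909 min at £30.75/h.
Pay = (2400 × £20.50 + 909 × £30.75) ÷ 60 = £1285.86.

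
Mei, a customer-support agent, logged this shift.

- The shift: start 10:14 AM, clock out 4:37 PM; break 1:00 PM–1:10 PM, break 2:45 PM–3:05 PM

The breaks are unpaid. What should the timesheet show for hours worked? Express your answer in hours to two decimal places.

5.88 hours

The shift: 10:14 AM–4:37 PM = 6 h 23 min; less 30 min break → 5 h 53 min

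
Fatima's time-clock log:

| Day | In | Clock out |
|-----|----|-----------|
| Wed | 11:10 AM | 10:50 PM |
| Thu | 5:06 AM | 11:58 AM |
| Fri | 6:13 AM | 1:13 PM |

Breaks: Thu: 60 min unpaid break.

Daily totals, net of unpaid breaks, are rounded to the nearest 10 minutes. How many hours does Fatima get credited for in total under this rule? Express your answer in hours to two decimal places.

24.50 hours

Wed: 11:10 AM–10:50 PM = 11 h 40 min → rounds to 11 h 40 min
Thu: 5:06 AM–11:58 AM = 6 h 52 min − 60 min = 5 h 52 min → rounds to 5 h 50 min
Fri: 6:13 AM–1:13 PM = 7 h 0 min → rounds to 7 h 0 min
Total credited: 24 h 30 min.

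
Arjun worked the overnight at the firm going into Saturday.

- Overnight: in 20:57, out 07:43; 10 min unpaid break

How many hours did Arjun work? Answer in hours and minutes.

10 h 36 min

Overnight: 20:57 → midnight = 3 h 3 min; midnight → 07:43 = 7 h 43 min; span 10 h 46 min; less 10 min break → 10 h 36 min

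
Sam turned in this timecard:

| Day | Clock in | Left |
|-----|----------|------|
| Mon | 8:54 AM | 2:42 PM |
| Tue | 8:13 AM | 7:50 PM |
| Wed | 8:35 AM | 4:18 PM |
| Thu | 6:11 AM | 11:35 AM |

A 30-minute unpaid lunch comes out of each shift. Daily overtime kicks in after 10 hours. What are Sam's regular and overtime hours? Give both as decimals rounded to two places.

Regular 27.42 hours, overtime 1.12 hours

Mon: 8:54 AM–2:42 PM = 5 h 48 min; less 30 min break → 5 h 18 min
Tue: 8:13 AM–7:50 PM = 11 h 37 min; less 30 min break → 11 h 7 min
Wed: 8:35 AM–4:18 PM = 7 h 43 min; less 30 min break → 7 h 13 min
Thu: 6:11 AM–11:35 AM = 5 h 24 min; less 30 min break → 4 h 54 min
Mon reg 5 h 18 min / OT 0 h 0 min; Tue reg 10 h 0 min / OT 1 h 7 min; Wed reg 7 h 13 min / OT 0 h 0 min; Thu reg 4 h 54 min / OT 0 h 0 min.
Totals: regular 27 h 25 min, overtime 1 h 7 min.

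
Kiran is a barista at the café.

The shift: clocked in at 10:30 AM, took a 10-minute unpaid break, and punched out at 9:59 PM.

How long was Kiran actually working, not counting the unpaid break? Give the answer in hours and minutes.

11 h 19 min

The shift: 10:30 AM–9:59 PM = 11 h 29 min; less 10 min break → 11 h 19 min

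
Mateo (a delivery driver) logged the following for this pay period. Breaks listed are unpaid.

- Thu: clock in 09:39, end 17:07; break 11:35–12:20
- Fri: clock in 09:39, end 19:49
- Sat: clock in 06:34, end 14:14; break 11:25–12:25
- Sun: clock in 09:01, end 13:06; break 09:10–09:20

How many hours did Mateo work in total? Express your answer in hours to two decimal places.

27.47 hours

Thu: 09:39–17:07 = 7 h 28 min; less 45 min break → 6 h 43 min
Fri: 09:39–19:49 = 10 h 10 min
Sat: 06:34–14:14 = 7 h 40 min; less 60 min break → 6 h 40 min
Sun: 09:01–13:06 = 4 h 5 min; less 10 min break → 3 h 55 min
Total: 6 h 43 min + 10 h 10 min + 6 h 40 min + 3 h 55 min = 27 h 28 min.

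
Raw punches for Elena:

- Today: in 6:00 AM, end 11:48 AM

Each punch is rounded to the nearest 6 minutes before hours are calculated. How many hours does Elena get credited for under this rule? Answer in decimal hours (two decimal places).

5.80 hours

Today: in 6:00 AM→6:00 AM, out 11:48 AM→11:48 AM; 5 h 48 min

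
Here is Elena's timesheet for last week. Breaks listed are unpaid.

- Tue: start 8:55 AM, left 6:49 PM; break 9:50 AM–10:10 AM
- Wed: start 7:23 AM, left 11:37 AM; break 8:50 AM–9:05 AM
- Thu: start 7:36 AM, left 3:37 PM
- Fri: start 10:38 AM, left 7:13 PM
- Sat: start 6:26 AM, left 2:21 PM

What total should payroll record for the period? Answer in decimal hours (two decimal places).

38.07 hours

Tue: 8:55 AM–6:49 PM = 9 h 54 min; less 20 min break → 9 h 34 min
Wed: 7:23 AM–11:37 AM = 4 h 14 min; less 15 min break → 3 h 59 min
Thu: 7:36 AM–3:37 PM = 8 h 1 min
Fri: 10:38 AM–7:13 PM = 8 h 35 min
Sat: 6:26 AM–2:21 PM = 7 h 55 min
Total: 9 h 34 min + 3 h 59 min + 8 h 1 min + 8 h 35 min + 7 h 55 min = 38 h 4 min.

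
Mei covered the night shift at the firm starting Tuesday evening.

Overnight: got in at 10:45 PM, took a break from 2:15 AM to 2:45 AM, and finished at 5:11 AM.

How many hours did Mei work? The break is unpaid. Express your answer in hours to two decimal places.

Overnight: 10:45 PM → midnight = 1 h 15 min; midnight → 5:11 AM = 5 h 11 min; span 6 h 26 min; less 30 min break → 5 h 56 min

5.93 hours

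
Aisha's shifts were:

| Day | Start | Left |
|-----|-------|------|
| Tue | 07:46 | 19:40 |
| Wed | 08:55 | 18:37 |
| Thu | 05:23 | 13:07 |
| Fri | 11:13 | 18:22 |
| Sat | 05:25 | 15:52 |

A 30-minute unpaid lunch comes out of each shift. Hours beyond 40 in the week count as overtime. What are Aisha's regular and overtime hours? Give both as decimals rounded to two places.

Tue: 07:46–19:40 = 11 h 54 min; less 30 min break → 11 h 24 min
Wed: 08:55–18:37 = 9 h 42 min; less 30 min break → 9 h 12 min
Thu: 05:23–13:07 = 7 h 44 min; less 30 min break → 7 h 14 min
Fri: 11:13–18:22 = 7 h 9 min; less 30 min break → 6 h 39 min
Sat: 05:25–15:52 = 10 h 27 min; less 30 min break → 9 h 57 min
Total worked: 44 h 26 min = 44.43 h.
Threshold 40 h → overtime 4 h 26 min, regular 40 h 0 min.

Regular 40.00 hours, overtime 4.43 hours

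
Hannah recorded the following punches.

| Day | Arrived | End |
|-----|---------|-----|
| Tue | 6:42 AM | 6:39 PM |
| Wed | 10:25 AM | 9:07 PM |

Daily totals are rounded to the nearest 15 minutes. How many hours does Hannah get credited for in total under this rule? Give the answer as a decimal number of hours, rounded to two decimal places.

Tue: 6:42 AM–6:39 PM = 11 h 57 min → rounds to 12 h 0 min
Wed: 10:25 AM–9:07 PM = 10 h 42 min → rounds to 10 h 45 min
Total credited: 22 h 45 min.

22.75 hours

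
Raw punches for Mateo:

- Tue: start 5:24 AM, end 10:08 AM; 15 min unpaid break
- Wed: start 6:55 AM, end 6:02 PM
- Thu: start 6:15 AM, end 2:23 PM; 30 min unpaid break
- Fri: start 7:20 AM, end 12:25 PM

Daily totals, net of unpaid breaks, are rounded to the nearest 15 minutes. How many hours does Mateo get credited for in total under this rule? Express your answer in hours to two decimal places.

28.25 hours

Tue: 5:24 AM–10:08 AM = 4 h 44 min − 15 min = 4 h 29 min → rounds to 4 h 30 min
Wed: 6:55 AM–6:02 PM = 11 h 7 min → rounds to 11 h 0 min
Thu: 6:15 AM–2:23 PM = 8 h 8 min − 30 min = 7 h 38 min → rounds to 7 h 45 min
Fri: 7:20 AM–12:25 PM = 5 h 5 min → rounds to 5 h 0 min
Total credited: 28 h 15 min.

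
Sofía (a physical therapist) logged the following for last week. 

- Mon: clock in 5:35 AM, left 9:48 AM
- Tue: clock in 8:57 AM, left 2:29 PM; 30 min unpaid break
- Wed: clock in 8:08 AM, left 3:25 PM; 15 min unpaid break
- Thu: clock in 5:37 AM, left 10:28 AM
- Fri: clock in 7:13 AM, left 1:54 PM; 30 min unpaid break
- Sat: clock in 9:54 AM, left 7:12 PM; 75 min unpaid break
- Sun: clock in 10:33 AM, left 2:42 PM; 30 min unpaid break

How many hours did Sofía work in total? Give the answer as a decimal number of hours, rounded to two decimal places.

Mon: 5:35 AM–9:48 AM = 4 h 13 min
Tue: 8:57 AM–2:29 PM = 5 h 32 min; less 30 min break → 5 h 2 min
Wed: 8:08 AM–3:25 PM = 7 h 17 min; less 15 min break → 7 h 2 min
Thu: 5:37 AM–10:28 AM = 4 h 51 min
Fri: 7:13 AM–1:54 PM = 6 h 41 min; less 30 min break → 6 h 11 min
Sat: 9:54 AM–7:12 PM = 9 h 18 min; less 75 min break → 8 h 3 min
Sun: 10:33 AM–2:42 PM = 4 h 9 min; less 30 min break → 3 h 39 min
Total: 4 h 13 min + 5 h 2 min + 7 h 2 min + 4 h 51 min + 6 h 11 min + 8 h 3 min + 3 h 39 min = 39 h 1 min.

39.02 hours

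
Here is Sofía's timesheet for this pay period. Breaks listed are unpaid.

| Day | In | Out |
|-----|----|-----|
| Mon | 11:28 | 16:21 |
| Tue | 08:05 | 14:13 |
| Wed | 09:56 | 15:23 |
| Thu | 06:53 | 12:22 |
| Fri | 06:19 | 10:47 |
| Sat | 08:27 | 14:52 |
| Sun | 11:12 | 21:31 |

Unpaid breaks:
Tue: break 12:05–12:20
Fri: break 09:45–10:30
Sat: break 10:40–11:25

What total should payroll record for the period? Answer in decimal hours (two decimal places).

41.40 hours

Mon: 11:28–16:21 = 4 h 53 min
Tue: 08:05–14:13 = 6 h 8 min; less 15 min break → 5 h 53 min
Wed: 09:56–15:23 = 5 h 27 min
Thu: 06:53–12:22 = 5 h 29 min
Fri: 06:19–10:47 = 4 h 28 min; less 45 min break → 3 h 43 min
Sat: 08:27–14:52 = 6 h 25 min; less 45 min break → 5 h 40 min
Sun: 11:12–21:31 = 10 h 19 min
Total: 4 h 53 min + 5 h 53 min + 5 h 27 min + 5 h 29 min + 3 h 43 min + 5 h 40 min + 10 h 19 min = 41 h 24 min.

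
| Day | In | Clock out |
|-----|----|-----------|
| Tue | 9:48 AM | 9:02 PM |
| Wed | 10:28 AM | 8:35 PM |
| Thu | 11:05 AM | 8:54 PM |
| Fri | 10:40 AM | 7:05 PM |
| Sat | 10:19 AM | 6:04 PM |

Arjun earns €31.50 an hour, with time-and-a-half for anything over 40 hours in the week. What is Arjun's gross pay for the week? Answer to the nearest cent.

€1606.50

Tue: 9:48 AM–9:02 PM = 11 h 14 min
Wed: 10:28 AM–8:35 PM = 10 h 7 min
Thu: 11:05 AM–8:54 PM = 9 h 49 min
Fri: 10:40 AM–7:05 PM = 8 h 25 min
Sat: 10:19 AM–6:04 PM = 7 h 45 min
Total worked: 47 h 20 min = 2840 min.
Regular 40 h 0 min = 2400 min at €31.50/h; overtime 7 h 20 min = 440 min at €47.25/h.
Pay = (2400 × €31.50 + 440 × €47.25) ÷ 60 = €1606.50.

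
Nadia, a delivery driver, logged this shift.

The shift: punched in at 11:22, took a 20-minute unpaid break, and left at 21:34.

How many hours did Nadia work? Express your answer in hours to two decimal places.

The shift: 11:22–21:34 = 10 h 12 min; less 20 min break → 9 h 52 min

9.87 hours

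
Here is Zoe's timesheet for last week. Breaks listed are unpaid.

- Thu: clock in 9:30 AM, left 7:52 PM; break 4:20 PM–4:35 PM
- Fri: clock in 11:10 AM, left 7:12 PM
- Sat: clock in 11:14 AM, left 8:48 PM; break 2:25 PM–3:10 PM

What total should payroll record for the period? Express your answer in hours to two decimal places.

26.97 hours

Thu: 9:30 AM–7:52 PM = 10 h 22 min; less 15 min break → 10 h 7 min
Fri: 11:10 AM–7:12 PM = 8 h 2 min
Sat: 11:14 AM–8:48 PM = 9 h 34 min; less 45 min break → 8 h 49 min
Total: 10 h 7 min + 8 h 2 min + 8 h 49 min = 26 h 58 min.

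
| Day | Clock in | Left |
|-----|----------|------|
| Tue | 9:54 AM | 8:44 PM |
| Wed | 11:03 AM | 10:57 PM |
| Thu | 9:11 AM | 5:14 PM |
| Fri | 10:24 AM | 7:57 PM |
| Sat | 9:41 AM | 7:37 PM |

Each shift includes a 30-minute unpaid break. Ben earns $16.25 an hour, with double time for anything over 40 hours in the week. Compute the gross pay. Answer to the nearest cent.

Tue: 9:54 AM–8:44 PM = 10 h 50 min; less 30 min break → 10 h 20 min
Wed: 11:03 AM–10:57 PM = 11 h 54 min; less 30 min break → 11 h 24 min
Thu: 9:11 AM–5:14 PM = 8 h 3 min; less 30 min break → 7 h 33 min
Fri: 10:24 AM–7:57 PM = 9 h 33 min; less 30 min break → 9 h 3 min
Sat: 9:41 AM–7:37 PM = 9 h 56 min; less 30 min break → 9 h 26 min
Total worked: 47 h 46 min = 2866 min.
Regular 40 h 0 min = 2400 min at $16.25/h; overtime 7 h 46 min = 466 min at $32.50/h.
Pay = (2400 × $16.25 + 466 × $32.50) ÷ 60 = $902.42.

$902.42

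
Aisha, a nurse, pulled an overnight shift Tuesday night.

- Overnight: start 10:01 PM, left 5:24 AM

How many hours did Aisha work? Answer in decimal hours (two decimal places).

Overnight: 10:01 PM → midnight = 1 h 59 min; midnight → 5:24 AM = 5 h 24 min; span 7 h 23 min

7.38 hours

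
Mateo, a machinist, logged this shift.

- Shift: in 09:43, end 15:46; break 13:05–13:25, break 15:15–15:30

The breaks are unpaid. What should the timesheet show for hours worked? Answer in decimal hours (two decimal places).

5.47 hours

Shift: 09:43–15:46 = 6 h 3 min; less 35 min break → 5 h 28 min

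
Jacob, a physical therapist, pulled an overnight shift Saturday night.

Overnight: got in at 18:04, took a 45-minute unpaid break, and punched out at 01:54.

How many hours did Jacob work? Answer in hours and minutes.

7 h 5 min

Overnight: 18:04 → midnight = 5 h 56 min; midnight → 01:54 = 1 h 54 min; span 7 h 50 min; less 45 min break → 7 h 5 min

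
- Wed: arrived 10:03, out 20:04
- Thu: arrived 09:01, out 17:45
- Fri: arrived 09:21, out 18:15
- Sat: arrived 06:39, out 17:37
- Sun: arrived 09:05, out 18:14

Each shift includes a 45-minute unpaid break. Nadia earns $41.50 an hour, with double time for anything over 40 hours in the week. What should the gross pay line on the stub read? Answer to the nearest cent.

Wed: 10:03–20:04 = 10 h 1 min; less 45 min break → 9 h 16 min
Thu: 09:01–17:45 = 8 h 44 min; less 45 min break → 7 h 59 min
Fri: 09:21–18:15 = 8 h 54 min; less 45 min break → 8 h 9 min
Sat: 06:39–17:37 = 10 h 58 min; less 45 min break → 10 h 13 min
Sun: 09:05–18:14 = 9 h 9 min; less 45 min break → 8 h 24 min
Total worked: 44 h 1 min = 2641 min.
Regular 40 h 0 min = 2400 min at $41.50/h; overtime 4 h 1 min = 241 min at $83.00/h.
Pay = (2400 × $41.50 + 241 × $83.00) ÷ 60 = $1993.38.

$1993.38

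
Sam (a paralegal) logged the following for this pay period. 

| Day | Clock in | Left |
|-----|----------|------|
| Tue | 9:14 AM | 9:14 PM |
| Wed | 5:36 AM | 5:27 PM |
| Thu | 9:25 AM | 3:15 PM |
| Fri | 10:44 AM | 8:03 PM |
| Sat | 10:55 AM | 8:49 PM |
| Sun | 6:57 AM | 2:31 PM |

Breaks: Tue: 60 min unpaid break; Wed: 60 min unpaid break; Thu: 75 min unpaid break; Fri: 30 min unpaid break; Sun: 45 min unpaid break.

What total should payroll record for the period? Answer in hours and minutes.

Tue: 9:14 AM–9:14 PM = 12 h 0 min; less 60 min break → 11 h 0 min
Wed: 5:36 AM–5:27 PM = 11 h 51 min; less 60 min break → 10 h 51 min
Thu: 9:25 AM–3:15 PM = 5 h 50 min; less 75 min break → 4 h 35 min
Fri: 10:44 AM–8:03 PM = 9 h 19 min; less 30 min break → 8 h 49 min
Sat: 10:55 AM–8:49 PM = 9 h 54 min
Sun: 6:57 AM–2:31 PM = 7 h 34 min; less 45 min break → 6 h 49 min
Total: 11 h 0 min + 10 h 51 min + 4 h 35 min + 8 h 49 min + 9 h 54 min + 6 h 49 min = 51 h 58 min.

51 h 58 min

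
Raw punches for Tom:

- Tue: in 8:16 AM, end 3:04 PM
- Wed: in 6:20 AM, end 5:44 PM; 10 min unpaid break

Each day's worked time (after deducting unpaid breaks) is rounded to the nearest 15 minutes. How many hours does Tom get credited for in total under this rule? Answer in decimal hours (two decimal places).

18.00 hours

Tue: 8:16 AM–3:04 PM = 6 h 48 min → rounds to 6 h 45 min
Wed: 6:20 AM–5:44 PM = 11 h 24 min − 10 min = 11 h 14 min → rounds to 11 h 15 min
Total credited: 18 h 0 min.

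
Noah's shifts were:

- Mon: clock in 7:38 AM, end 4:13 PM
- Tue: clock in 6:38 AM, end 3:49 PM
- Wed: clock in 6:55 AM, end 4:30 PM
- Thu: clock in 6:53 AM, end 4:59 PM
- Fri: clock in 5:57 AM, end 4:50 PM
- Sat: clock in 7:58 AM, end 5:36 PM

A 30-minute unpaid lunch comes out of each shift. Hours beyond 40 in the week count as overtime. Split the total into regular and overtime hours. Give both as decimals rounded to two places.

Regular 40.00 hours, overtime 14.97 hours

Mon: 7:38 AM–4:13 PM = 8 h 35 min; less 30 min break → 8 h 5 min
Tue: 6:38 AM–3:49 PM = 9 h 11 min; less 30 min break → 8 h 41 min
Wed: 6:55 AM–4:30 PM = 9 h 35 min; less 30 min break → 9 h 5 min
Thu: 6:53 AM–4:59 PM = 10 h 6 min; less 30 min break → 9 h 36 min
Fri: 5:57 AM–4:50 PM = 10 h 53 min; less 30 min break → 10 h 23 min
Sat: 7:58 AM–5:36 PM = 9 h 38 min; less 30 min break → 9 h 8 min
Total worked: 54 h 58 min = 54.97 h.
Threshold 40 h → overtime 14 h 58 min, regular 40 h 0 min.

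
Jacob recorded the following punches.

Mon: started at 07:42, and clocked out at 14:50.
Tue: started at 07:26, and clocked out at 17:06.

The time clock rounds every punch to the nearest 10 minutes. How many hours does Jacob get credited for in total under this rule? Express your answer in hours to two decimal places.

16.83 hours

Mon: in 07:42→07:40, out 14:50→14:50; 7 h 10 min
Tue: in 07:26→07:30, out 17:06→17:10; 9 h 40 min
Total credited: 16 h 50 min.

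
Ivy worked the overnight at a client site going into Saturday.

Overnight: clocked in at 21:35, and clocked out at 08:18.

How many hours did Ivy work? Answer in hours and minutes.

Overnight: 21:35 → midnight = 2 h 25 min; midnight → 08:18 = 8 h 18 min; span 10 h 43 min

10 h 43 min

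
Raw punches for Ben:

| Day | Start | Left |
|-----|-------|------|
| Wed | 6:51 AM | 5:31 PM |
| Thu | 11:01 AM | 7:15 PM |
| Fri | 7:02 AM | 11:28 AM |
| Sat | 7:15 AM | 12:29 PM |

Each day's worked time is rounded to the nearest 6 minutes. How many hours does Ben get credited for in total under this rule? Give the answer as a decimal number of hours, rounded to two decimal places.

28.50 hours

Wed: 6:51 AM–5:31 PM = 10 h 40 min → rounds to 10 h 42 min
Thu: 11:01 AM–7:15 PM = 8 h 14 min → rounds to 8 h 12 min
Fri: 7:02 AM–11:28 AM = 4 h 26 min → rounds to 4 h 24 min
Sat: 7:15 AM–12:29 PM = 5 h 14 min → rounds to 5 h 12 min
Total credited: 28 h 30 min.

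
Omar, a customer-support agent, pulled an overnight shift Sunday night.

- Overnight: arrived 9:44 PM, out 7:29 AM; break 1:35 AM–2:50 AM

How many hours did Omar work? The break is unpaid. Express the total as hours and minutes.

8 h 30 min

Overnight: 9:44 PM → midnight = 2 h 16 min; midnight → 7:29 AM = 7 h 29 min; span 9 h 45 min; less 75 min break → 8 h 30 min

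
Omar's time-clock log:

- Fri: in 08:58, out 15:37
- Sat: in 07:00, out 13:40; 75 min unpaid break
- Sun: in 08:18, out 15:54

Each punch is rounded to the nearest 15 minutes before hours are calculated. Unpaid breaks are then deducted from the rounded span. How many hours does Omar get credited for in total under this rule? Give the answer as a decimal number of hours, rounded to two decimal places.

19.75 hours

Fri: in 08:58→09:00, out 15:37→15:30; 6 h 30 min
Sat: in 07:00→07:00, out 13:40→13:45; 6 h 45 min − 75 min = 5 h 30 min
Sun: in 08:18→08:15, out 15:54→16:00; 7 h 45 min
Total credited: 19 h 45 min.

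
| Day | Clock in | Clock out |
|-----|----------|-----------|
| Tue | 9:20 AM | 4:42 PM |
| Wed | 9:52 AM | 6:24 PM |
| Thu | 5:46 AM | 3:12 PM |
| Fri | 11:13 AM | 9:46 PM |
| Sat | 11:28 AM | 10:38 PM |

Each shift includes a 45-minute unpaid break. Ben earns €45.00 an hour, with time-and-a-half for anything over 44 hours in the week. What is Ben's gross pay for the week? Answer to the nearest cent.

Tue: 9:20 AM–4:42 PM = 7 h 22 min; less 45 min break → 6 h 37 min
Wed: 9:52 AM–6:24 PM = 8 h 32 min; less 45 min break → 7 h 47 min
Thu: 5:46 AM–3:12 PM = 9 h 26 min; less 45 min break → 8 h 41 min
Fri: 11:13 AM–9:46 PM = 10 h 33 min; less 45 min break → 9 h 48 min
Sat: 11:28 AM–10:38 PM = 11 h 10 min; less 45 min break → 10 h 25 min
Total worked: 43 h 18 min = 2598 min.
Regular 43 h 18 min = 2598 min at €45.00/h; overtime 0 h 0 min = 0 min at €67.50/h.
Pay = (2598 × €45.00 + 0 × €67.50) ÷ 60 = €1948.50.

€1948.50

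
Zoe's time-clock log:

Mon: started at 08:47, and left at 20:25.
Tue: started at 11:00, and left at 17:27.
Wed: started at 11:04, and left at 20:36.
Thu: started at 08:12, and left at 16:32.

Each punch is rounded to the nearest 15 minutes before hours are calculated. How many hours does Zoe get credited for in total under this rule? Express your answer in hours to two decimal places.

Mon: in 08:47→08:45, out 20:25→20:30; 11 h 45 min
Tue: in 11:00→11:00, out 17:27→17:30; 6 h 30 min
Wed: in 11:04→11:00, out 20:36→20:30; 9 h 30 min
Thu: in 08:12→08:15, out 16:32→16:30; 8 h 15 min
Total credited: 36 h 0 min.

36.00 hours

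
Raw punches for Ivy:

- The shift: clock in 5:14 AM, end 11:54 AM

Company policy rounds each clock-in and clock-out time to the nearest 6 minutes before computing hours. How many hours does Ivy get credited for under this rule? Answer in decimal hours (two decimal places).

The shift: in 5:14 AM→5:12 AM, out 11:54 AM→11:54 AM; 6 h 42 min

6.70 hours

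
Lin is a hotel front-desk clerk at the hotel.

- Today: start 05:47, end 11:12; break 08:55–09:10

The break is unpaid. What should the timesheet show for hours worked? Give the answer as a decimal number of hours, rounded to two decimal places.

Today: 05:47–11:12 = 5 h 25 min; less 15 min break → 5 h 10 min

5.17 hours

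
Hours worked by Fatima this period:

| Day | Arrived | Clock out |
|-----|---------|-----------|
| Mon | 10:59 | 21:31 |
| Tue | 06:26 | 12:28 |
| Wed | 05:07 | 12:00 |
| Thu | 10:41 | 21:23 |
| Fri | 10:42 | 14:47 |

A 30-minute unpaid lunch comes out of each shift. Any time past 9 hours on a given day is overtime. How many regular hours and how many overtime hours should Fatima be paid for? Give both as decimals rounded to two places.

Regular 33.50 hours, overtime 2.23 hours

Mon: 10:59–21:31 = 10 h 32 min; less 30 min break → 10 h 2 min
Tue: 06:26–12:28 = 6 h 2 min; less 30 min break → 5 h 32 min
Wed: 05:07–12:00 = 6 h 53 min; less 30 min break → 6 h 23 min
Thu: 10:41–21:23 = 10 h 42 min; less 30 min break → 10 h 12 min
Fri: 10:42–14:47 = 4 h 5 min; less 30 min break → 3 h 35 min
Mon reg 9 h 0 min / OT 1 h 2 min; Tue reg 5 h 32 min / OT 0 h 0 min; Wed reg 6 h 23 min / OT 0 h 0 min; Thu reg 9 h 0 min / OT 1 h 12 min; Fri reg 3 h 35 min / OT 0 h 0 min.
Totals: regular 33 h 30 min, overtime 2 h 14 min.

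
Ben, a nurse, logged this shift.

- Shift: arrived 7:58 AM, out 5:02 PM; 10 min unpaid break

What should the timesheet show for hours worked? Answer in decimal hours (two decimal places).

Shift: 7:58 AM–5:02 PM = 9 h 4 min; less 10 min break → 8 h 54 min

8.90 hours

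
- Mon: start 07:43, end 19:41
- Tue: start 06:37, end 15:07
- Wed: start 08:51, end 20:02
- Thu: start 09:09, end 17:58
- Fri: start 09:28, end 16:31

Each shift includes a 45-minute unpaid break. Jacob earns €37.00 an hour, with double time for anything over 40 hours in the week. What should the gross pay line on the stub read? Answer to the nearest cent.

€1758.73

Mon: 07:43–19:41 = 11 h 58 min; less 45 min break → 11 h 13 min
Tue: 06:37–15:07 = 8 h 30 min; less 45 min break → 7 h 45 min
Wed: 08:51–20:02 = 11 h 11 min; less 45 min break → 10 h 26 min
Thu: 09:09–17:58 = 8 h 49 min; less 45 min break → 8 h 4 min
Fri: 09:28–16:31 = 7 h 3 min; less 45 min break → 6 h 18 min
Total worked: 43 h 46 min = 2626 min.
Regular 40 h 0 min = 2400 min at €37.00/h; overtime 3 h 46 min = 226 min at €74.00/h.
Pay = (2400 × €37.00 + 226 × €74.00) ÷ 60 = €1758.73.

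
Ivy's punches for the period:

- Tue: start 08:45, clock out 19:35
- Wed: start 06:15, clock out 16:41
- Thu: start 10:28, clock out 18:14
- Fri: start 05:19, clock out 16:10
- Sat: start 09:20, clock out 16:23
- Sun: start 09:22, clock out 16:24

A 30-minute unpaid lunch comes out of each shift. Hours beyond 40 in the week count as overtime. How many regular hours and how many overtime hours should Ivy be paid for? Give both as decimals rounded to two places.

Regular 40.00 hours, overtime 10.97 hours

Tue: 08:45–19:35 = 10 h 50 min; less 30 min break → 10 h 20 min
Wed: 06:15–16:41 = 10 h 26 min; less 30 min break → 9 h 56 min
Thu: 10:28–18:14 = 7 h 46 min; less 30 min break → 7 h 16 min
Fri: 05:19–16:10 = 10 h 51 min; less 30 min break → 10 h 21 min
Sat: 09:20–16:23 = 7 h 3 min; less 30 min break → 6 h 33 min
Sun: 09:22–16:24 = 7 h 2 min; less 30 min break → 6 h 32 min
Total worked: 50 h 58 min = 50.97 h.
Threshold 40 h → overtime 10 h 58 min, regular 40 h 0 min.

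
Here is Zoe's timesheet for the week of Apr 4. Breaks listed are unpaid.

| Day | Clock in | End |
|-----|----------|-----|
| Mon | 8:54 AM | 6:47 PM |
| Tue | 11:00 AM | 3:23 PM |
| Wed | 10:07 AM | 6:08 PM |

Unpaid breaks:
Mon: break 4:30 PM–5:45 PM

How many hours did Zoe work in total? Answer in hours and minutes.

Mon: 8:54 AM–6:47 PM = 9 h 53 min; less 75 min break → 8 h 38 min
Tue: 11:00 AM–3:23 PM = 4 h 23 min
Wed: 10:07 AM–6:08 PM = 8 h 1 min
Total: 8 h 38 min + 4 h 23 min + 8 h 1 min = 21 h 2 min.

21 h 2 min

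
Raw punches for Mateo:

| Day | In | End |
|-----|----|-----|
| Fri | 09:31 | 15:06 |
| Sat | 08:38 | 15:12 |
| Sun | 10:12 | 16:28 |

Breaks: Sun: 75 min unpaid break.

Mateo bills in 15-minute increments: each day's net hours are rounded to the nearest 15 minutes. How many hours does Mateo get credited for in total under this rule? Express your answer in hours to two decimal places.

17.00 hours

Fri: 09:31–15:06 = 5 h 35 min → rounds to 5 h 30 min
Sat: 08:38–15:12 = 6 h 34 min → rounds to 6 h 30 min
Sun: 10:12–16:28 = 6 h 16 min − 75 min = 5 h 1 min → rounds to 5 h 0 min
Total credited: 17 h 0 min.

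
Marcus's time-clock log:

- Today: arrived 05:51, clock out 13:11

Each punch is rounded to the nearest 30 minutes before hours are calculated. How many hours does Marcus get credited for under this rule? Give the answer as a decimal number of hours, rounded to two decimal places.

7.00 hours

Today: in 05:51→06:00, out 13:11→13:00; 7 h 0 min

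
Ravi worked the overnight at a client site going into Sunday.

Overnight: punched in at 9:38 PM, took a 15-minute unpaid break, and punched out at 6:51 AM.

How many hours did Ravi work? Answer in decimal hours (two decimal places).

8.97 hours

Overnight: 9:38 PM → midnight = 2 h 22 min; midnight → 6:51 AM = 6 h 51 min; span 9 h 13 min; less 15 min break → 8 h 58 min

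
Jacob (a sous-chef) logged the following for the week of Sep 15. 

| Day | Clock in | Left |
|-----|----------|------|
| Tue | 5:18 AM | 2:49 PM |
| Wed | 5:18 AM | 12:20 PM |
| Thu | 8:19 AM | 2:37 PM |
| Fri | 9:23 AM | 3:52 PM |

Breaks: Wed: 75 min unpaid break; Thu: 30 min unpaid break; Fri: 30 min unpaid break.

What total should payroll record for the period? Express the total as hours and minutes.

27 h 5 min

Tue: 5:18 AM–2:49 PM = 9 h 31 min
Wed: 5:18 AM–12:20 PM = 7 h 2 min; less 75 min break → 5 h 47 min
Thu: 8:19 AM–2:37 PM = 6 h 18 min; less 30 min break → 5 h 48 min
Fri: 9:23 AM–3:52 PM = 6 h 29 min; less 30 min break → 5 h 59 min
Total: 9 h 31 min + 5 h 47 min + 5 h 48 min + 5 h 59 min = 27 h 5 min.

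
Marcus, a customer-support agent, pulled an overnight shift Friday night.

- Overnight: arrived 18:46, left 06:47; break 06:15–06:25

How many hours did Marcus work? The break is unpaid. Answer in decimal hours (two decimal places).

11.85 hours

Overnight: 18:46 → midnight = 5 h 14 min; midnight → 06:47 = 6 h 47 min; span 12 h 1 min; less 10 min break → 11 h 51 min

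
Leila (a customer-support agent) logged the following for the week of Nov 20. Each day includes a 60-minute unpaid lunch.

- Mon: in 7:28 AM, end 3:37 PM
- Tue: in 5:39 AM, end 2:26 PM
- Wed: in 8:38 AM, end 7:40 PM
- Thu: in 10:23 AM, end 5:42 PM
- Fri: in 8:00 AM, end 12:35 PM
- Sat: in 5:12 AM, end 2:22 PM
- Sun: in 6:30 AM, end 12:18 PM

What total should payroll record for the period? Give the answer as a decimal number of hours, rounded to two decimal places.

47.83 hours

Mon: 7:28 AM–3:37 PM = 8 h 9 min; less 60 min break → 7 h 9 min
Tue: 5:39 AM–2:26 PM = 8 h 47 min; less 60 min break → 7 h 47 min
Wed: 8:38 AM–7:40 PM = 11 h 2 min; less 60 min break → 10 h 2 min
Thu: 10:23 AM–5:42 PM = 7 h 19 min; less 60 min break → 6 h 19 min
Fri: 8:00 AM–12:35 PM = 4 h 35 min; less 60 min break → 3 h 35 min
Sat: 5:12 AM–2:22 PM = 9 h 10 min; less 60 min break → 8 h 10 min
Sun: 6:30 AM–12:18 PM = 5 h 48 min; less 60 min break → 4 h 48 min
Total: 7 h 9 min + 7 h 47 min + 10 h 2 min + 6 h 19 min + 3 h 35 min + 8 h 10 min + 4 h 48 min = 47 h 50 min.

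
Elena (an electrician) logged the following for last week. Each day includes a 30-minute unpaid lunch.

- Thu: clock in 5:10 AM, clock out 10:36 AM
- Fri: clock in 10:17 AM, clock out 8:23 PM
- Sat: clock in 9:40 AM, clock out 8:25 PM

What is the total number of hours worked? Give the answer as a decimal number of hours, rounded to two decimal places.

24.78 hours

Thu: 5:10 AM–10:36 AM = 5 h 26 min; less 30 min break → 4 h 56 min
Fri: 10:17 AM–8:23 PM = 10 h 6 min; less 30 min break → 9 h 36 min
Sat: 9:40 AM–8:25 PM = 10 h 45 min; less 30 min break → 10 h 15 min
Total: 4 h 56 min + 9 h 36 min + 10 h 15 min = 24 h 47 min.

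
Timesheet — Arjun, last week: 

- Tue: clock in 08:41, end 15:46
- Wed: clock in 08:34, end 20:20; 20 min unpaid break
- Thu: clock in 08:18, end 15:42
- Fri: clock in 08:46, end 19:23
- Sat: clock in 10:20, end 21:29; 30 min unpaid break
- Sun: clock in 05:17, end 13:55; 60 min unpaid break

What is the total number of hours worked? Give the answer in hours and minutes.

Tue: 08:41–15:46 = 7 h 5 min
Wed: 08:34–20:20 = 11 h 46 min; less 20 min break → 11 h 26 min
Thu: 08:18–15:42 = 7 h 24 min
Fri: 08:46–19:23 = 10 h 37 min
Sat: 10:20–21:29 = 11 h 9 min; less 30 min break → 10 h 39 min
Sun: 05:17–13:55 = 8 h 38 min; less 60 min break → 7 h 38 min
Total: 7 h 5 min + 11 h 26 min + 7 h 24 min + 10 h 37 min + 10 h 39 min + 7 h 38 min = 54 h 49 min.

54 h 49 min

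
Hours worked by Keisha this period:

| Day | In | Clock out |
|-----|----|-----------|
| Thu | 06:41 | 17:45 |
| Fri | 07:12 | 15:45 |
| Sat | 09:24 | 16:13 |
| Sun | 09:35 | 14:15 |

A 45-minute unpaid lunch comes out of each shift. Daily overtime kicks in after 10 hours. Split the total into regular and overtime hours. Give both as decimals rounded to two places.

Thu: 06:41–17:45 = 11 h 4 min; less 45 min break → 10 h 19 min
Fri: 07:12–15:45 = 8 h 33 min; less 45 min break → 7 h 48 min
Sat: 09:24–16:13 = 6 h 49 min; less 45 min break → 6 h 4 min
Sun: 09:35–14:15 = 4 h 40 min; less 45 min break → 3 h 55 min
Thu reg 10 h 0 min / OT 0 h 19 min; Fri reg 7 h 48 min / OT 0 h 0 min; Sat reg 6 h 4 min / OT 0 h 0 min; Sun reg 3 h 55 min / OT 0 h 0 min.
Totals: regular 27 h 47 min, overtime 0 h 19 min.

Regular 27.78 hours, overtime 0.32 hours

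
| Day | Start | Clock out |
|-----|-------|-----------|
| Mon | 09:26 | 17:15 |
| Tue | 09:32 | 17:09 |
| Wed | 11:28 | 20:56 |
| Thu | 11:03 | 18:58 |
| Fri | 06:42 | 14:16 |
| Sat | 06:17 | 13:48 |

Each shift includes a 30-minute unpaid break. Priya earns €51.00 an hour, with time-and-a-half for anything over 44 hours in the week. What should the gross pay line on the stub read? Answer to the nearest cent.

€2312.85

Mon: 09:26–17:15 = 7 h 49 min; less 30 min break → 7 h 19 min
Tue: 09:32–17:09 = 7 h 37 min; less 30 min break → 7 h 7 min
Wed: 11:28–20:56 = 9 h 28 min; less 30 min break → 8 h 58 min
Thu: 11:03–18:58 = 7 h 55 min; less 30 min break → 7 h 25 min
Fri: 06:42–14:16 = 7 h 34 min; less 30 min break → 7 h 4 min
Sat: 06:17–13:48 = 7 h 31 min; less 30 min break → 7 h 1 min
Total worked: 44 h 54 min = 2694 min.
Regular 44 h 0 min = 2640 min at €51.00/h; overtime 0 h 54 min = 54 min at €76.50/h.
Pay = (2640 × €51.00 + 54 × €76.50) ÷ 60 = €2312.85.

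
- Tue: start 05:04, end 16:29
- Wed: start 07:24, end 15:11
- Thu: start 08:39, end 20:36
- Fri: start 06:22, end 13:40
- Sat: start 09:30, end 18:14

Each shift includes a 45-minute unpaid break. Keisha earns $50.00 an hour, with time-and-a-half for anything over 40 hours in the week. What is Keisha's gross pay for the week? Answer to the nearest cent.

Tue: 05:04–16:29 = 11 h 25 min; less 45 min break → 10 h 40 min
Wed: 07:24–15:11 = 7 h 47 min; less 45 min break → 7 h 2 min
Thu: 08:39–20:36 = 11 h 57 min; less 45 min break → 11 h 12 min
Fri: 06:22–13:40 = 7 h 18 min; less 45 min break → 6 h 33 min
Sat: 09:30–18:14 = 8 h 44 min; less 45 min break → 7 h 59 min
Total worked: 43 h 26 min = 2606 min.
Regular 40 h 0 min = 2400 min at $50.00/h; overtime 3 h 26 min = 206 min at $75.00/h.
Pay = (2400 × $50.00 + 206 × $75.00) ÷ 60 = $2257.50.

$2257.50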